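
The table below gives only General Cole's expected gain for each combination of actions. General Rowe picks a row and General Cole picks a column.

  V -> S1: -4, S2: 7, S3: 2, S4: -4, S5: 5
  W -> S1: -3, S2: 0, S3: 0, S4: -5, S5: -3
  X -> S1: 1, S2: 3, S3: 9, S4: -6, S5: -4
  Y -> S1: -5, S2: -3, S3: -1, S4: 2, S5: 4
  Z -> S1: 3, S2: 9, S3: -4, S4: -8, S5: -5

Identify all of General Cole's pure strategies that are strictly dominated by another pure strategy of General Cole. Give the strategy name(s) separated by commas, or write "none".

S1 is strictly dominated by S2 (V: 7>-4, W: 0>-3, X: 3>1, Y: -3>-5, Z: 9>3).
S2 is not dominated — it holds its own against S1 at V (7>-4); S3 at V (7>2); S4 at V (7>-4); S5 at V (7>5).
Nothing dominates S3: S1 at V (2>-4); S2 at W (0=0); S4 at V (2>-4); S5 at W (0>-3).
S4 is strictly dominated by S5 (V: 5>-4, W: -3>-5, X: -4>-6, Y: 4>2, Z: -5>-8).
S5 is not dominated — it holds its own against S1 at V (5>-4); S2 at Y (4>-3); S3 at V (5>2); S4 at V (5>-4).

S1, S4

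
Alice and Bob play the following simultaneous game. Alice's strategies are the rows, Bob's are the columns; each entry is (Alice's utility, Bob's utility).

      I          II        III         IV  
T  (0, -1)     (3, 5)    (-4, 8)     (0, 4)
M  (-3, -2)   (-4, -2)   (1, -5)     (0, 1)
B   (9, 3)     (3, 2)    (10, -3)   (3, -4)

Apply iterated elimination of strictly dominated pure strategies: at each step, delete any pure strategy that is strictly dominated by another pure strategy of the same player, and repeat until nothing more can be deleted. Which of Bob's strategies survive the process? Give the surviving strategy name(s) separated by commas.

For Alice, B strictly dominates M on the remaining columns (I: 9>-3, II: 3>-4, III: 10>1, IV: 3>0); eliminate M.
For Bob, II strictly dominates IV on the remaining rows (T: 5>4, B: 2>-4); eliminate IV.
Among the remaining strategies, none is strictly dominated by another pure strategy of the same player, so the elimination stops.
Surviving strategies — Alice: {T, B}; Bob: {I, II, III}.

I, II, III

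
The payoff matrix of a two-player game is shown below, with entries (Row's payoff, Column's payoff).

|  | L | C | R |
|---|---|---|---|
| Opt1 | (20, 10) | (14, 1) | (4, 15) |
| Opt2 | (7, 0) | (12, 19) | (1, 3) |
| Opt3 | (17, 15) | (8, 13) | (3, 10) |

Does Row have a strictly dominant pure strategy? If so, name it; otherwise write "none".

Opt1

Opt1 vs Opt2: L: 20>7, C: 14>12, R: 4>1.
Opt1 vs Opt3: L: 20>17, C: 14>8, R: 4>3.
Opt1 strictly beats every other strategy against every opponent action, so it is strictly dominant.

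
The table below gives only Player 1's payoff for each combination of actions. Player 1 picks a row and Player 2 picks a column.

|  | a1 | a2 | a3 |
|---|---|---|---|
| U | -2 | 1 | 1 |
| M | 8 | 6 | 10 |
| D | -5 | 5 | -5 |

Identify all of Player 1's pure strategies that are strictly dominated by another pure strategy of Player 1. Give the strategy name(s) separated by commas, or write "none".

U, D

U is strictly dominated by M (a1: 8>-2, a2: 6>1, a3: 10>1).
M: no other strategy beats it everywhere (U at a1 (8>-2); D at a1 (8>-5)).
D: dominated, since M does at least as well everywhere (a1: 8>-5, a2: 6>5, a3: 10>-5).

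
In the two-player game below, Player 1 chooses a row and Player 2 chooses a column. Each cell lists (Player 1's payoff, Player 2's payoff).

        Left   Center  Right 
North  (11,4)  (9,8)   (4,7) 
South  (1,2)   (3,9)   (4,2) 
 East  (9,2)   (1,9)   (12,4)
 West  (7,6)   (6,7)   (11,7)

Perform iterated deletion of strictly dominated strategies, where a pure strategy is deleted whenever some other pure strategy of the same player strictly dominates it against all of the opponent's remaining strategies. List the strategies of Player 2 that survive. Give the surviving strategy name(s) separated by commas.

For Player 1, West strictly dominates South on the remaining columns (Left: 7>1, Center: 6>3, Right: 11>4); eliminate South.
Column Left is eliminated: Center beats it against every remaining row (North: 8>4, East: 9>2, West: 7>6).
Among the remaining strategies, none is strictly dominated by another pure strategy of the same player, so the elimination stops.
Surviving strategies — Player 1: {North, East, West}; Player 2: {Center, Right}.

Center, Right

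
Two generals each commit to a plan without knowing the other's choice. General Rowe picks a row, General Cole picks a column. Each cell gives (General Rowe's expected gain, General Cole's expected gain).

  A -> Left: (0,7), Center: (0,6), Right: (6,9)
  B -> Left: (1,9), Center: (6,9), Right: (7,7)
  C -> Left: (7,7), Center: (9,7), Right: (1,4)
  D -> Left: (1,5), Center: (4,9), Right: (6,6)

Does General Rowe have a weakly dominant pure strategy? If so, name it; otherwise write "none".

none

A fails to dominate B at Left (0<1).
B fails to dominate C at Left (1<7).
C fails to dominate A at Right (1<6).
D fails to dominate B at Center (4<6).
No single strategy dominates all the others.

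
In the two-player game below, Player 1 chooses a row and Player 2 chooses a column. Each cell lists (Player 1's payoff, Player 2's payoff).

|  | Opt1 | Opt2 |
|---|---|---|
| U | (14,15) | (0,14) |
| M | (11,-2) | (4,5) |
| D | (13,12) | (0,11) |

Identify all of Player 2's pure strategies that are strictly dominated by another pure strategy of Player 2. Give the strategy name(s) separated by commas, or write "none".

none

Opt1 is not dominated — it holds its own against Opt2 at U (15>14).
Nothing dominates Opt2: Opt1 at M (5>-2).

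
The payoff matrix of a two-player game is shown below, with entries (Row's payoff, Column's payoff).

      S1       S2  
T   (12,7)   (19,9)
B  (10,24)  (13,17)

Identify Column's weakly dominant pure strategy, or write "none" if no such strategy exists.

none

S1 fails to dominate S2 at T (7<9).
S2 fails to dominate S1 at B (17<24).
No single strategy dominates all the others.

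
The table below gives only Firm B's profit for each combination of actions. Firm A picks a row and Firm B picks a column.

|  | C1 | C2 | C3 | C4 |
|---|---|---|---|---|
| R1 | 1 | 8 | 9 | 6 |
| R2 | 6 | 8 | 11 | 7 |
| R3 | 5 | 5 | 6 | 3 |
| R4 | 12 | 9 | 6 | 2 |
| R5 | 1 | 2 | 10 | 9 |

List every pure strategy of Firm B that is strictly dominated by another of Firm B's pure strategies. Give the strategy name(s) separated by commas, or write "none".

Nothing dominates C1: C2 at R3 (5=5); C3 at R4 (12>6); C4 at R3 (5>3).
C2: no other strategy beats it everywhere (C1 at R1 (8>1); C3 at R4 (9>6); C4 at R1 (8>6)).
C3: no other strategy beats it everywhere (C1 at R1 (9>1); C2 at R1 (9>8); C4 at R1 (9>6)).
C3 strictly dominates C4 — R1: 9>6, R2: 11>7, R3: 6>3, R4: 6>2, R5: 10>9.

C4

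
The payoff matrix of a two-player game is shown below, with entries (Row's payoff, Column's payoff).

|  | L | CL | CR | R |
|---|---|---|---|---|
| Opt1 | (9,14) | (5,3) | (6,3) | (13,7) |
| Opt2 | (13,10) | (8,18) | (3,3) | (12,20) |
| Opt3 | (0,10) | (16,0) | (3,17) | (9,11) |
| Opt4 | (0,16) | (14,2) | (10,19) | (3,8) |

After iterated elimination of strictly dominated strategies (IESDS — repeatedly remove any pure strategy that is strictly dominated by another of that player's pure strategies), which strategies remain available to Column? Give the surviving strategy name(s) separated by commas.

Column's strategy CL is strictly dominated by R (Opt1: 7>3, Opt2: 20>18, Opt3: 11>0, Opt4: 8>2) and is removed.
For Row, Opt1 strictly dominates Opt3 on the remaining columns (L: 9>0, CR: 6>3, R: 13>9); eliminate Opt3.
Among the remaining strategies, none is strictly dominated by another pure strategy of the same player, so the elimination stops.
Surviving strategies — Row: {Opt1, Opt2, Opt4}; Column: {L, CR, R}.

L, CR, R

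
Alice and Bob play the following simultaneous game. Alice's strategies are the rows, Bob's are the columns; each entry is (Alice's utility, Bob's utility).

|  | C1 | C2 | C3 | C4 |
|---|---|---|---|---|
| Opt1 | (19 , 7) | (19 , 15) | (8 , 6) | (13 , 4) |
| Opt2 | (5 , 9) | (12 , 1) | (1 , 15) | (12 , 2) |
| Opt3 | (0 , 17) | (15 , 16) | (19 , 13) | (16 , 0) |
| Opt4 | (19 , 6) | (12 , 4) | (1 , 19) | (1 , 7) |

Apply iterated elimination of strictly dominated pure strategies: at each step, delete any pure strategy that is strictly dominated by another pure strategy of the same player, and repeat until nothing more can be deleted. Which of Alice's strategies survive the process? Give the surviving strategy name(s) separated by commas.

Opt1, Opt3, Opt4

Row Opt2 is eliminated: Opt1 beats it against every remaining column (C1: 19>5, C2: 19>12, C3: 8>1, C4: 13>12).
Column C4 is eliminated: C3 beats it against every remaining row (Opt1: 6>4, Opt3: 13>0, Opt4: 19>7).
Among the remaining strategies, none is strictly dominated by another pure strategy of the same player, so the elimination stops.
Surviving strategies — Alice: {Opt1, Opt3, Opt4}; Bob: {C1, C2, C3}.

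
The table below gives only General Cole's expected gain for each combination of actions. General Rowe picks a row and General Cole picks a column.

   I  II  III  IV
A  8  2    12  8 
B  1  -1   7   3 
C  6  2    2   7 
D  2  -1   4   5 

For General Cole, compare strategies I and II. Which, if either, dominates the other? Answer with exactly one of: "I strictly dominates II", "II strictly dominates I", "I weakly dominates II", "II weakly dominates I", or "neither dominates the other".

I strictly dominates II

I's payoffs vs II's, by General Rowe's action — A: 8>2, B: 1>-1, C: 6>2, D: 2>-1.
Every comparison favours I, so I strictly dominates II.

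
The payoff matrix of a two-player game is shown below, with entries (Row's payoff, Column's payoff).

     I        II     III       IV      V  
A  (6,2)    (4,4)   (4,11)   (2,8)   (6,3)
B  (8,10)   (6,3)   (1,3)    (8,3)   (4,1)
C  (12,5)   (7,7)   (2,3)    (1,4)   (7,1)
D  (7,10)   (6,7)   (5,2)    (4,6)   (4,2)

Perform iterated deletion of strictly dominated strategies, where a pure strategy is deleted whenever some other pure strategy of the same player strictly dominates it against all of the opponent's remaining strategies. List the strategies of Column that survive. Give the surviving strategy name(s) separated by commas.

Column V is eliminated: II beats it against every remaining row (A: 4>3, B: 3>1, C: 7>1, D: 7>2).
Row's strategy A is strictly dominated by D (I: 7>6, II: 6>4, III: 5>4, IV: 4>2) and is removed.
For Column, I strictly dominates III on the remaining rows (B: 10>3, C: 5>3, D: 10>2); eliminate III.
Column's strategy IV is strictly dominated by I (B: 10>3, C: 5>4, D: 10>6) and is removed.
Row B is eliminated: C beats it against every remaining column (I: 12>8, II: 7>6).
Row D is eliminated: C beats it against every remaining column (I: 12>7, II: 7>6).
Column's strategy I is strictly dominated by II (C: 7>5) and is removed.
Among the remaining strategies, none is strictly dominated by another pure strategy of the same player, so the elimination stops.
Surviving strategies — Row: {C}; Column: {II}.

II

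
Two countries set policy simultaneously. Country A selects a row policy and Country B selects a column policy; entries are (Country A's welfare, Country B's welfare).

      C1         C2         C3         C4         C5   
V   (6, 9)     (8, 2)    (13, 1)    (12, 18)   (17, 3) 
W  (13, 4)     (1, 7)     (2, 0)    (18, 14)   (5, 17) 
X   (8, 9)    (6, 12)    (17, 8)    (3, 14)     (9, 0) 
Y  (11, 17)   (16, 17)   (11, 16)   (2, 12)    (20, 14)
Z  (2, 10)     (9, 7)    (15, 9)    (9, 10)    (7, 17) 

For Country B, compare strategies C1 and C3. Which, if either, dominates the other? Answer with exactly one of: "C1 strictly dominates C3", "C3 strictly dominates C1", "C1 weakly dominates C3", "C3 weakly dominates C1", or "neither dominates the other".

C1 strictly dominates C3

C1's payoffs vs C3's, by Country A's action — V: 9>1, W: 4>0, X: 9>8, Y: 17>16, Z: 10>9.
C1 gives a strictly higher payoff against each opponent action, so C1 strictly dominates C3.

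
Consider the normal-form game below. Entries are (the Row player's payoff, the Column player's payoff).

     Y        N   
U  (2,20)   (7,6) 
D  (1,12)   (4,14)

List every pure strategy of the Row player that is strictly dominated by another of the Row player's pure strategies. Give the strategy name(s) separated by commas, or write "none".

D

Nothing dominates U: D at Y (2>1).
U strictly dominates D — Y: 2>1, N: 7>4.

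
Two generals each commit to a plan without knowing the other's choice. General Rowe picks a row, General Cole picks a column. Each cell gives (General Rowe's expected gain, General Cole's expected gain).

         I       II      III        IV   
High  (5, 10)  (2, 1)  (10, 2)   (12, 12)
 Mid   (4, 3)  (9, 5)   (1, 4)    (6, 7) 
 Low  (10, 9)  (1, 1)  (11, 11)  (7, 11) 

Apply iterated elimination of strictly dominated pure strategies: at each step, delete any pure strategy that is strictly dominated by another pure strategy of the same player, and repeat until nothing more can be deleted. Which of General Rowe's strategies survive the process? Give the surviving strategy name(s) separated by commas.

High, Low

Column I is eliminated: IV beats it against every remaining row (High: 12>10, Mid: 7>3, Low: 11>9).
Column II is eliminated: IV beats it against every remaining row (High: 12>1, Mid: 7>5, Low: 11>1).
For General Rowe, High strictly dominates Mid on the remaining columns (III: 10>1, IV: 12>6); eliminate Mid.
Among the remaining strategies, none is strictly dominated by another pure strategy of the same player, so the elimination stops.
Surviving strategies — General Rowe: {High, Low}; General Cole: {III, IV}.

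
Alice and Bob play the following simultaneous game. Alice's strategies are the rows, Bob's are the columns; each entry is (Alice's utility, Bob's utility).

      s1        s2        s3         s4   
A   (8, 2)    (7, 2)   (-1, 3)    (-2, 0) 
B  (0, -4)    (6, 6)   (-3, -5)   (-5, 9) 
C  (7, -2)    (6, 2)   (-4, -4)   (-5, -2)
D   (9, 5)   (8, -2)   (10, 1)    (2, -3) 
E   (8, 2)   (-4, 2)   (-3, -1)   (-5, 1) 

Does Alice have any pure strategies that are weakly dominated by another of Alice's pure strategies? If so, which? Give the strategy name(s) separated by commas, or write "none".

D weakly dominates A — s1: 9>8, s2: 8>7, s3: 10>-1, s4: 2>-2.
B is weakly dominated by A (s1: 8>0, s2: 7>6, s3: -1>-3, s4: -2>-5).
C: dominated, since A does at least as well everywhere (s1: 8>7, s2: 7>6, s3: -1>-4, s4: -2>-5).
D is not dominated — it holds its own against A at s1 (9>8); B at s1 (9>0); C at s1 (9>7); E at s1 (9>8).
A weakly dominates E — s1: 8=8, s2: 7>-4, s3: -1>-3, s4: -2>-5.

A, B, C, E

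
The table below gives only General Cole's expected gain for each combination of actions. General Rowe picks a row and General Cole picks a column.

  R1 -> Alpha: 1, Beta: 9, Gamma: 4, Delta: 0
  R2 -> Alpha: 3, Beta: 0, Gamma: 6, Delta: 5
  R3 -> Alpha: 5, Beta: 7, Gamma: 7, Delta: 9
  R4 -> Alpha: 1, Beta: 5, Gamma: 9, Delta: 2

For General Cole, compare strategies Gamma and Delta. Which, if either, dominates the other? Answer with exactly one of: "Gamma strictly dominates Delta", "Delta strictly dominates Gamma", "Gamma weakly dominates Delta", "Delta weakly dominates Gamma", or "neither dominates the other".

Gamma's payoffs vs Delta's, by General Rowe's action — R1: 4>0, R2: 6>5, R3: 7<9, R4: 9>2.
Gamma does better at R1, R2, R4 but worse at R3; neither strategy dominates the other.

neither dominates the other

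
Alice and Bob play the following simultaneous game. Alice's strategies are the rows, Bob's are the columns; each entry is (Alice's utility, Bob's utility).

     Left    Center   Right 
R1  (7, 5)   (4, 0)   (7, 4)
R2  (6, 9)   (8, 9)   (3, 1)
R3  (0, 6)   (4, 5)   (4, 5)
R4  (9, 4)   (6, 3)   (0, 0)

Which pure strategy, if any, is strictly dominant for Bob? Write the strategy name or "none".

Left fails to dominate Center at R2 (9=9).
Center fails to dominate Left at R1 (0<5).
Right fails to dominate Left at R1 (4<5).
No single strategy dominates all the others.

none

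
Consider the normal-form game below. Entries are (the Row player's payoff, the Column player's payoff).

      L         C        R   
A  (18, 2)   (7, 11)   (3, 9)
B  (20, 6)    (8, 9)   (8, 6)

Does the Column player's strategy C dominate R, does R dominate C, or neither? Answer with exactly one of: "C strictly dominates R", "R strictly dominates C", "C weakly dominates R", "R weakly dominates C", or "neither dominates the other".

C strictly dominates R

Compare C to R across each choice by the Row player: A: 11>9, B: 9>6.
Every comparison favours C, so C strictly dominates R.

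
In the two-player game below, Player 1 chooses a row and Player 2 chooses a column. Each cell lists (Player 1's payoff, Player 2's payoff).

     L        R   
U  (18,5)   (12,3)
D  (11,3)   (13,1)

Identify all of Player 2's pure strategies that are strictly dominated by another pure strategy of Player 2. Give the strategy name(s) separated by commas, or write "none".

R

L is not dominated — it holds its own against R at U (5>3).
R: dominated, since L does at least as well everywhere (U: 5>3, D: 3>1).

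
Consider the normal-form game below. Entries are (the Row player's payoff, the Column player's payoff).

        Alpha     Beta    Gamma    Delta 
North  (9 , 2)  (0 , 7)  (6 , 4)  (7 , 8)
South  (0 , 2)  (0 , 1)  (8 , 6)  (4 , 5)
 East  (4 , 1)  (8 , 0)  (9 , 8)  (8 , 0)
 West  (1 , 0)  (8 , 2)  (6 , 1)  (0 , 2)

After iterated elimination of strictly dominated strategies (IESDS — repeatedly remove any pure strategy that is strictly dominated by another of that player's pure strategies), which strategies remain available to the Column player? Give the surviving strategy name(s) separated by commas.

The Row player's strategy South is strictly dominated by East (Alpha: 4>0, Beta: 8>0, Gamma: 9>8, Delta: 8>4) and is removed.
The Column player's strategy Alpha is strictly dominated by Gamma (North: 4>2, East: 8>1, West: 1>0) and is removed.
Row North is eliminated: East beats it against every remaining column (Beta: 8>0, Gamma: 9>6, Delta: 8>7).
Among the remaining strategies, none is strictly dominated by another pure strategy of the same player, so the elimination stops.
Surviving strategies — the Row player: {East, West}; the Column player: {Beta, Gamma, Delta}.

Beta, Gamma, Delta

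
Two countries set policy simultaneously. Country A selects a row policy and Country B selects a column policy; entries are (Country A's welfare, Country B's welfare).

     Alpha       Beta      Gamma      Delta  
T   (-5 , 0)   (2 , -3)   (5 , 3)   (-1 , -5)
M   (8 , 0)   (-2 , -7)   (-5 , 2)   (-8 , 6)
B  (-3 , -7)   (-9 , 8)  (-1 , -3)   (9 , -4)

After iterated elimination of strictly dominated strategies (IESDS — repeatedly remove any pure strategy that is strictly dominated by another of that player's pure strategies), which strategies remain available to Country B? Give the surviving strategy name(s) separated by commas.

Country B's strategy Alpha is strictly dominated by Gamma (T: 3>0, M: 2>0, B: -3>-7) and is removed.
For Country A, T strictly dominates M on the remaining columns (Beta: 2>-2, Gamma: 5>-5, Delta: -1>-8); eliminate M.
For Country B, Beta strictly dominates Delta on the remaining rows (T: -3>-5, B: 8>-4); eliminate Delta.
For Country A, T strictly dominates B on the remaining columns (Beta: 2>-9, Gamma: 5>-1); eliminate B.
Country B's strategy Beta is strictly dominated by Gamma (T: 3>-3) and is removed.
Among the remaining strategies, none is strictly dominated by another pure strategy of the same player, so the elimination stops.
Surviving strategies — Country A: {T}; Country B: {Gamma}.

Gamma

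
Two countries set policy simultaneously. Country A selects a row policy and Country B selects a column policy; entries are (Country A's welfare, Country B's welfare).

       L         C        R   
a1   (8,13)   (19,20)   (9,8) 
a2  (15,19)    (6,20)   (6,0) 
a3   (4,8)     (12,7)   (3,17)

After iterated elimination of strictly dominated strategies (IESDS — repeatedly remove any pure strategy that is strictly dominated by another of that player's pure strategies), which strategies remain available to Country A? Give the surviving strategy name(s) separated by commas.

For Country A, a1 strictly dominates a3 on the remaining columns (L: 8>4, C: 19>12, R: 9>3); eliminate a3.
Column L is eliminated: C beats it against every remaining row (a1: 20>13, a2: 20>19).
Country A's strategy a2 is strictly dominated by a1 (C: 19>6, R: 9>6) and is removed.
Column R is eliminated: C beats it against every remaining row (a1: 20>8).
Among the remaining strategies, none is strictly dominated by another pure strategy of the same player, so the elimination stops.
Surviving strategies — Country A: {a1}; Country B: {C}.

a1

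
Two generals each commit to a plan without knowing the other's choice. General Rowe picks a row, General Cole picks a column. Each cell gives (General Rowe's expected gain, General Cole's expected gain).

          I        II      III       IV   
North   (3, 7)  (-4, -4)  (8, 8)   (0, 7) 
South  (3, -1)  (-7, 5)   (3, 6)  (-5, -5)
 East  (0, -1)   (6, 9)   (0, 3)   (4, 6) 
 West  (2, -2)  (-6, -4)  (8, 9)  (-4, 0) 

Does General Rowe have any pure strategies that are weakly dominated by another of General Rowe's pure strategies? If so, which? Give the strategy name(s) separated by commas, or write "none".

South, West

Nothing dominates North: South at II (-4>-7); East at I (3>0); West at I (3>2).
South: dominated, since North does at least as well everywhere (I: 3=3, II: -4>-7, III: 8>3, IV: 0>-5).
East: no other strategy beats it everywhere (North at II (6>-4); South at II (6>-7); West at II (6>-6)).
West: dominated, since North does at least as well everywhere (I: 3>2, II: -4>-6, III: 8=8, IV: 0>-4).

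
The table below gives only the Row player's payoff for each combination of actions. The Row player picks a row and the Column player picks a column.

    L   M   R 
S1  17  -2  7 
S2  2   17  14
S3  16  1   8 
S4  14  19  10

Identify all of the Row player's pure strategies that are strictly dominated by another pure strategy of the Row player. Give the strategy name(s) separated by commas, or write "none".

S1: no other strategy beats it everywhere (S2 at L (17>2); S3 at L (17>16); S4 at L (17>14)).
S2 is not dominated — it holds its own against S1 at M (17>-2); S3 at M (17>1); S4 at R (14>10).
S3 is not dominated — it holds its own against S1 at M (1>-2); S2 at L (16>2); S4 at L (16>14).
S4 is not dominated — it holds its own against S1 at M (19>-2); S2 at L (14>2); S3 at M (19>1).

none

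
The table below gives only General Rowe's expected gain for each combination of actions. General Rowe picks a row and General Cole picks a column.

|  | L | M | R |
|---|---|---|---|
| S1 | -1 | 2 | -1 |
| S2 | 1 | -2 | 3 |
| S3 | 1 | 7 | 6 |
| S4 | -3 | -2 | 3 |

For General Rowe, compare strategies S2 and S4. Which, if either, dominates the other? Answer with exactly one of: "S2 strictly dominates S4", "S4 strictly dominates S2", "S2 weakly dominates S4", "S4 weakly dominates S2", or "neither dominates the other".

Compare S2 to S4 across each opponent action: L: 1>-3, M: -2=-2, R: 3=3.
S2 is at least as good everywhere and strictly better somewhere (tied only at M, R), so S2 weakly but not strictly dominates S4.

S2 weakly dominates S4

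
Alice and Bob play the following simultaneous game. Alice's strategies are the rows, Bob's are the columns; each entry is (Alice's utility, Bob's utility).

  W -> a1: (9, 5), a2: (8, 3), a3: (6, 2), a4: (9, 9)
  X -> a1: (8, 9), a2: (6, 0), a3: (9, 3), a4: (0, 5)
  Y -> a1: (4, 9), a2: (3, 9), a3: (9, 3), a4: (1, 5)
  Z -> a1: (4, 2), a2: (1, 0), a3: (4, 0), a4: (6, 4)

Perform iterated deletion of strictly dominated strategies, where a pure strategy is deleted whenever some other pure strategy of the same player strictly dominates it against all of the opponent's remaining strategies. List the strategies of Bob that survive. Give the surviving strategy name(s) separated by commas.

Alice's strategy Z is strictly dominated by W (a1: 9>4, a2: 8>1, a3: 6>4, a4: 9>6) and is removed.
Column a3 is eliminated: a1 beats it against every remaining row (W: 5>2, X: 9>3, Y: 9>3).
Alice's strategy X is strictly dominated by W (a1: 9>8, a2: 8>6, a4: 9>0) and is removed.
Alice's strategy Y is strictly dominated by W (a1: 9>4, a2: 8>3, a4: 9>1) and is removed.
Bob's strategy a1 is strictly dominated by a4 (W: 9>5) and is removed.
Column a2 is eliminated: a4 beats it against every remaining row (W: 9>3).
Among the remaining strategies, none is strictly dominated by another pure strategy of the same player, so the elimination stops.
Surviving strategies — Alice: {W}; Bob: {a4}.

a4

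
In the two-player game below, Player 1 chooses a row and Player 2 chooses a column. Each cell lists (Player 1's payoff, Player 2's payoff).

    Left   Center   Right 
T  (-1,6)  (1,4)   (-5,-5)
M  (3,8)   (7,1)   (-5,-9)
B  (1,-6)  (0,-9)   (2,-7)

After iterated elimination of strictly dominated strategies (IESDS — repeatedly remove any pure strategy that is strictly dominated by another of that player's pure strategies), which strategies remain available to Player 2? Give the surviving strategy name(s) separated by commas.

Left

Player 2's strategy Center is strictly dominated by Left (T: 6>4, M: 8>1, B: -6>-9) and is removed.
Player 1's strategy T is strictly dominated by B (Left: 1>-1, Right: 2>-5) and is removed.
For Player 2, Left strictly dominates Right on the remaining rows (M: 8>-9, B: -6>-7); eliminate Right.
Row B is eliminated: M beats it against every remaining column (Left: 3>1).
Among the remaining strategies, none is strictly dominated by another pure strategy of the same player, so the elimination stops.
Surviving strategies — Player 1: {M}; Player 2: {Left}.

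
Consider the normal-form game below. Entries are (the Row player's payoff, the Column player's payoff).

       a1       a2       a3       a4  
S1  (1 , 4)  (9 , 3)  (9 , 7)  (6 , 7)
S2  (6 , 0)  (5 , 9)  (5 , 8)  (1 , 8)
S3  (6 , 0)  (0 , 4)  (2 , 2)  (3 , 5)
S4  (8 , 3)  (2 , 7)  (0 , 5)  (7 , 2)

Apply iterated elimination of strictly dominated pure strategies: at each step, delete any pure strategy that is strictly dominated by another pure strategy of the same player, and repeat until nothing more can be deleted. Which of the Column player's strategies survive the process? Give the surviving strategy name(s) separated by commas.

a2, a3, a4

The Column player's strategy a1 is strictly dominated by a3 (S1: 7>4, S2: 8>0, S3: 2>0, S4: 5>3) and is removed.
The Row player's strategy S2 is strictly dominated by S1 (a2: 9>5, a3: 9>5, a4: 6>1) and is removed.
For the Row player, S1 strictly dominates S3 on the remaining columns (a2: 9>0, a3: 9>2, a4: 6>3); eliminate S3.
Among the remaining strategies, none is strictly dominated by another pure strategy of the same player, so the elimination stops.
Surviving strategies — the Row player: {S1, S4}; the Column player: {a2, a3, a4}.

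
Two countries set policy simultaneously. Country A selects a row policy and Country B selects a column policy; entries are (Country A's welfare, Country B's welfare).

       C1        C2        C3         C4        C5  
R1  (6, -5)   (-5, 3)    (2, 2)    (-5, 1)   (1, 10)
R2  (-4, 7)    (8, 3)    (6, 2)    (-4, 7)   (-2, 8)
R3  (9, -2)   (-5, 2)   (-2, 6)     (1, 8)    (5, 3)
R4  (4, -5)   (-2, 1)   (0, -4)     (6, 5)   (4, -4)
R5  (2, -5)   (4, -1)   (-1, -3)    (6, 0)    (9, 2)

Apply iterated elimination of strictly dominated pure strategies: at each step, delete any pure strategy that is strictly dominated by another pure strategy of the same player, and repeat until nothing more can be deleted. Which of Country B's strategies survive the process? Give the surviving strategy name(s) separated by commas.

C4, C5

Column C1 is eliminated: C5 beats it against every remaining row (R1: 10>-5, R2: 8>7, R3: 3>-2, R4: -4>-5, R5: 2>-5).
For Country A, R5 strictly dominates R3 on the remaining columns (C2: 4>-5, C3: -1>-2, C4: 6>1, C5: 9>5); eliminate R3.
For Country B, C2 strictly dominates C3 on the remaining rows (R1: 3>2, R2: 3>2, R4: 1>-4, R5: -1>-3); eliminate C3.
For Country A, R4 strictly dominates R1 on the remaining columns (C2: -2>-5, C4: 6>-5, C5: 4>1); eliminate R1.
Column C2 is eliminated: C4 beats it against every remaining row (R2: 7>3, R4: 5>1, R5: 0>-1).
For Country A, R4 strictly dominates R2 on the remaining columns (C4: 6>-4, C5: 4>-2); eliminate R2.
Among the remaining strategies, none is strictly dominated by another pure strategy of the same player, so the elimination stops.
Surviving strategies — Country A: {R4, R5}; Country B: {C4, C5}.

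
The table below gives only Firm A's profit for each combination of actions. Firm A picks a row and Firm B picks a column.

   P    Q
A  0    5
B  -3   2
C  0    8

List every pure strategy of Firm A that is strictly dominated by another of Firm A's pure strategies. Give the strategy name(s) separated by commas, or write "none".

Nothing dominates A: B at P (0>-3); C at P (0=0).
A strictly dominates B — P: 0>-3, Q: 5>2.
Nothing dominates C: A at P (0=0); B at P (0>-3).

B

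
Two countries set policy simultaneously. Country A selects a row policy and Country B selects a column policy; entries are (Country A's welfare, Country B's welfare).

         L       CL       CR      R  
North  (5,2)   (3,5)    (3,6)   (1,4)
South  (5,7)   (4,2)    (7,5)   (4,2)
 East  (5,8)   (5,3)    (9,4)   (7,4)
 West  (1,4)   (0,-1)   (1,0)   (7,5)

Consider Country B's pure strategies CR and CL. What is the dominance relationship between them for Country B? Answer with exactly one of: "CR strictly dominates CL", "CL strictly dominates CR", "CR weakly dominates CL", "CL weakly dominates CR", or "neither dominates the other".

CR strictly dominates CL

CR's payoffs vs CL's, by Country A's action — North: 6>5, South: 5>2, East: 4>3, West: 0>-1.
CR gives a strictly higher payoff against each choice by Country A, so CR strictly dominates CL.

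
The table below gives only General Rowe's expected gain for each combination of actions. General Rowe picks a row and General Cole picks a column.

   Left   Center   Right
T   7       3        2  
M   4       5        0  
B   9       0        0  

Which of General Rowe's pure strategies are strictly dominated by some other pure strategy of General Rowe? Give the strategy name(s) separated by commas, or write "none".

T is not dominated — it holds its own against M at Left (7>4); B at Center (3>0).
M: no other strategy beats it everywhere (T at Center (5>3); B at Center (5>0)).
Nothing dominates B: T at Left (9>7); M at Left (9>4).

none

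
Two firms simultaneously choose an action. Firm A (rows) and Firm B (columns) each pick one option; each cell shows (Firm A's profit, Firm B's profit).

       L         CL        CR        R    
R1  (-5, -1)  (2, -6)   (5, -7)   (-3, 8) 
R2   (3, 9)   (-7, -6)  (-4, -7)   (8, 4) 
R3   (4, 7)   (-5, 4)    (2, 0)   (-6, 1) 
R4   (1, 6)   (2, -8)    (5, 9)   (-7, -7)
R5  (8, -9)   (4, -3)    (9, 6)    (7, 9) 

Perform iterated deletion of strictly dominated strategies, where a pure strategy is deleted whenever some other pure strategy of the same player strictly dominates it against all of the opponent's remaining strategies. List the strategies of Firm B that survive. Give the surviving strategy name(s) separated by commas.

L, R

For Firm A, R5 strictly dominates R1 on the remaining columns (L: 8>-5, CL: 4>2, CR: 9>5, R: 7>-3); eliminate R1.
For Firm A, R5 strictly dominates R3 on the remaining columns (L: 8>4, CL: 4>-5, CR: 9>2, R: 7>-6); eliminate R3.
Row R4 is eliminated: R5 beats it against every remaining column (L: 8>1, CL: 4>2, CR: 9>5, R: 7>-7).
Column CL is eliminated: R beats it against every remaining row (R2: 4>-6, R5: 9>-3).
Firm B's strategy CR is strictly dominated by R (R2: 4>-7, R5: 9>6) and is removed.
Among the remaining strategies, none is strictly dominated by another pure strategy of the same player, so the elimination stops.
Surviving strategies — Firm A: {R2, R5}; Firm B: {L, R}.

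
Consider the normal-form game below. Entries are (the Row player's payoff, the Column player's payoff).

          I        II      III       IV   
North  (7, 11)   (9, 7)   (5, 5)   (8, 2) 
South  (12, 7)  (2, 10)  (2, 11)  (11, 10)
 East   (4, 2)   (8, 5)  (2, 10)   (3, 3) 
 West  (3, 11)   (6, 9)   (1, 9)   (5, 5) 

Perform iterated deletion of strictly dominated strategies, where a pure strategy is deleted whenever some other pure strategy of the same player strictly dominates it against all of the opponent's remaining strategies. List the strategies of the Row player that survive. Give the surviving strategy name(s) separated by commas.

North, South

For the Row player, North strictly dominates East on the remaining columns (I: 7>4, II: 9>8, III: 5>2, IV: 8>3); eliminate East.
Row West is eliminated: North beats it against every remaining column (I: 7>3, II: 9>6, III: 5>1, IV: 8>5).
The Column player's strategy IV is strictly dominated by III (North: 5>2, South: 11>10) and is removed.
Among the remaining strategies, none is strictly dominated by another pure strategy of the same player, so the elimination stops.
Surviving strategies — the Row player: {North, South}; the Column player: {I, II, III}.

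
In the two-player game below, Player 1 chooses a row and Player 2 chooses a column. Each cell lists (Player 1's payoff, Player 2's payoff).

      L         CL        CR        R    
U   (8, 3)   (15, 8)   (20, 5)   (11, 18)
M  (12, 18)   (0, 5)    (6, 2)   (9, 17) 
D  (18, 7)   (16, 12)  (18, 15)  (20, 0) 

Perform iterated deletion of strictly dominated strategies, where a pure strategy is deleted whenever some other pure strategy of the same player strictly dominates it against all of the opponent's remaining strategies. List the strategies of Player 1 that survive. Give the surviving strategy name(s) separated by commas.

U, D

Row M is eliminated: D beats it against every remaining column (L: 18>12, CL: 16>0, CR: 18>6, R: 20>9).
For Player 2, CL strictly dominates L on the remaining rows (U: 8>3, D: 12>7); eliminate L.
Among the remaining strategies, none is strictly dominated by another pure strategy of the same player, so the elimination stops.
Surviving strategies — Player 1: {U, D}; Player 2: {CL, CR, R}.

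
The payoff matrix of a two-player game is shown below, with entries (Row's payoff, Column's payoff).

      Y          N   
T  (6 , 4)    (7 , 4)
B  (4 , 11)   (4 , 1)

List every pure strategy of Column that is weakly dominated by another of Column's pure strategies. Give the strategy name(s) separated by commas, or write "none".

Nothing dominates Y: N at B (11>1).
Y weakly dominates N — T: 4=4, B: 11>1.

N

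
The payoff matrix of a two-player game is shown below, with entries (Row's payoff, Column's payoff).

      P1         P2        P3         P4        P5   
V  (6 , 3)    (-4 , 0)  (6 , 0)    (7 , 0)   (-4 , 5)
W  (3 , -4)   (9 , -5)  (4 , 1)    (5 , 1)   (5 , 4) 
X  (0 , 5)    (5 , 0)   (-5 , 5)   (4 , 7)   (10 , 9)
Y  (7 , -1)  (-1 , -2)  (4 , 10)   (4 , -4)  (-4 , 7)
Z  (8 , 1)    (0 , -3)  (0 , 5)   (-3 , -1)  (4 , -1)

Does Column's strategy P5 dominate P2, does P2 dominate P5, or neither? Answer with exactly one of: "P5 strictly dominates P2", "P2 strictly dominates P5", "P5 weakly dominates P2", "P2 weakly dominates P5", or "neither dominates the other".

P5 strictly dominates P2

P5's payoffs vs P2's, by Row's action — V: 5>0, W: 4>-5, X: 9>0, Y: 7>-2, Z: -1>-3.
P5 gives a strictly higher payoff against every action of Row, so P5 strictly dominates P2.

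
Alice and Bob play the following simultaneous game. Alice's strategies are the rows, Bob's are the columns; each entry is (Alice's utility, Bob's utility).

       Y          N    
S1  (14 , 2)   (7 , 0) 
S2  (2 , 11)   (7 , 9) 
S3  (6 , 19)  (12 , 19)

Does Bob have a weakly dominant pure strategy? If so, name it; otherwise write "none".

Y vs N: S1: 2>0, S2: 11>9, S3: 19=19.
Y is at least as good as every other strategy against every opponent action, so it is weakly dominant.

Y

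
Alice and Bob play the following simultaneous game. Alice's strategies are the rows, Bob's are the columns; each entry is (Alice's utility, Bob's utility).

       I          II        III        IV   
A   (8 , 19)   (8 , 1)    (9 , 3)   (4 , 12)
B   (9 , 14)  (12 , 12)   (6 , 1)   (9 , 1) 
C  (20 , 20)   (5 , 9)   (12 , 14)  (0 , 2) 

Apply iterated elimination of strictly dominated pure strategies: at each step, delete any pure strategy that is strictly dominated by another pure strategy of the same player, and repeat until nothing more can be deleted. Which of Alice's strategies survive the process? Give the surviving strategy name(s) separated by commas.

Column II is eliminated: I beats it against every remaining row (A: 19>1, B: 14>12, C: 20>9).
For Bob, I strictly dominates III on the remaining rows (A: 19>3, B: 14>1, C: 20>14); eliminate III.
Row A is eliminated: B beats it against every remaining column (I: 9>8, IV: 9>4).
For Bob, I strictly dominates IV on the remaining rows (B: 14>1, C: 20>2); eliminate IV.
Row B is eliminated: C beats it against every remaining column (I: 20>9).
Among the remaining strategies, none is strictly dominated by another pure strategy of the same player, so the elimination stops.
Surviving strategies — Alice: {C}; Bob: {I}.

C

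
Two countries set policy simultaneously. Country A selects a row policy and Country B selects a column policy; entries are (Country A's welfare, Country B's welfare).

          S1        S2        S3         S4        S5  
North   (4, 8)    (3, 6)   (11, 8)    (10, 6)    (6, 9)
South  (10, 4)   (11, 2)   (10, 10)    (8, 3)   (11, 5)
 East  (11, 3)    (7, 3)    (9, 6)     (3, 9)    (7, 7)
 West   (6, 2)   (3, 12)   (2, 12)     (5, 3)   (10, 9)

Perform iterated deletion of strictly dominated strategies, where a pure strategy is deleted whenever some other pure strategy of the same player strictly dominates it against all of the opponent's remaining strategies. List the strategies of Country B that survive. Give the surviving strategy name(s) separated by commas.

S3, S5

Row West is eliminated: South beats it against every remaining column (S1: 10>6, S2: 11>3, S3: 10>2, S4: 8>5, S5: 11>10).
Column S1 is eliminated: S5 beats it against every remaining row (North: 9>8, South: 5>4, East: 7>3).
Row East is eliminated: South beats it against every remaining column (S2: 11>7, S3: 10>9, S4: 8>3, S5: 11>7).
For Country B, S3 strictly dominates S2 on the remaining rows (North: 8>6, South: 10>2); eliminate S2.
Country B's strategy S4 is strictly dominated by S3 (North: 8>6, South: 10>3) and is removed.
Among the remaining strategies, none is strictly dominated by another pure strategy of the same player, so the elimination stops.
Surviving strategies — Country A: {North, South}; Country B: {S3, S5}.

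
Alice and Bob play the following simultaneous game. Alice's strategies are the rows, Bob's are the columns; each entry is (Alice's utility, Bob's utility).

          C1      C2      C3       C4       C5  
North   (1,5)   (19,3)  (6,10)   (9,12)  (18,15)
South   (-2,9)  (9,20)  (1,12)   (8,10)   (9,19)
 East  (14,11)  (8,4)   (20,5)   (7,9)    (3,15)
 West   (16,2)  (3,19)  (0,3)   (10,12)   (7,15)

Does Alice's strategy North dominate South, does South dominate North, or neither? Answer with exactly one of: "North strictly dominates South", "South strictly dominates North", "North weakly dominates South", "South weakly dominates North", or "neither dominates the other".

Compare North to South across each choice by Bob: C1: 1>-2, C2: 19>9, C3: 6>1, C4: 9>8, C5: 18>9.
North gives a strictly higher payoff against each choice by Bob, so North strictly dominates South.

North strictly dominates South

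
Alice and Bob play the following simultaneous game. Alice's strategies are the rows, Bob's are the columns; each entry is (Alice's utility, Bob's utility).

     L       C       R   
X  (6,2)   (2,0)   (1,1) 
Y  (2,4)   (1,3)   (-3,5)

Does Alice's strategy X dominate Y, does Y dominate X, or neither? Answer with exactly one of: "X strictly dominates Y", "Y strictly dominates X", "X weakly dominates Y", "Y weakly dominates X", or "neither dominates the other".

X strictly dominates Y

X's payoffs vs Y's, by Bob's action — L: 6>2, C: 2>1, R: 1>-3.
X gives a strictly higher payoff against each choice by Bob, so X strictly dominates Y.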